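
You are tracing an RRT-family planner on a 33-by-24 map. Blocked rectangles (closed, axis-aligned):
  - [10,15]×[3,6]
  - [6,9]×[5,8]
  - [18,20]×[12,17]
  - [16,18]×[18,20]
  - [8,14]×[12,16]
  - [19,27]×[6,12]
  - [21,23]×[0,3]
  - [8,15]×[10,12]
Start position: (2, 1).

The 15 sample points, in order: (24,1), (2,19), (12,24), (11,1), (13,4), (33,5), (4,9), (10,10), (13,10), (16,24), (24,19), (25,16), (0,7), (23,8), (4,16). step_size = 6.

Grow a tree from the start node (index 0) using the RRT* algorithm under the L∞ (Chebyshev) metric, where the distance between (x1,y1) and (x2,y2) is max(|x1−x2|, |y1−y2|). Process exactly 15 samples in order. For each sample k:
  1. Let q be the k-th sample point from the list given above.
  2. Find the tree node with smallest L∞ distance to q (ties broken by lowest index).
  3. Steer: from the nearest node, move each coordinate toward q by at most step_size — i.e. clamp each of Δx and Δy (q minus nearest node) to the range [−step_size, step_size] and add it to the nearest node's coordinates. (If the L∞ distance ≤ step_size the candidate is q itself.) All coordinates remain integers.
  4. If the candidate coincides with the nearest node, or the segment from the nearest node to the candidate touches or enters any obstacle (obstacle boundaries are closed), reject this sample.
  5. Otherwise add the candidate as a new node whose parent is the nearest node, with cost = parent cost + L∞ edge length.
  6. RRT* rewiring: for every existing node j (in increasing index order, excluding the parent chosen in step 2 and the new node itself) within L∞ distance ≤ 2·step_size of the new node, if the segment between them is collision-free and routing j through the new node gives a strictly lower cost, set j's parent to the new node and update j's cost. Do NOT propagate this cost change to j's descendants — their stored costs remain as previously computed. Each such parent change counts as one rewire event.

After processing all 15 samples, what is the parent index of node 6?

1. q=(24,1) nearest=0 d=22 new=(8,1) → add node 1 parent=0 cost=6
2. q=(2,19) nearest=0 d=18 new=(2,7) → add node 2 parent=0 cost=6
3. q=(12,24) nearest=2 d=17 new=(8,13) → blocked by [8,14]×[12,16], reject
4. q=(11,1) nearest=1 d=3 new=(11,1) → add node 3 parent=1 cost=9
5. q=(13,4) nearest=3 d=3 new=(13,4) → blocked by [10,15]×[3,6], reject
6. q=(33,5) nearest=3 d=22 new=(17,5) → blocked by [10,15]×[3,6], reject
7. q=(4,9) nearest=2 d=2 new=(4,9) → add node 4 parent=2 cost=8
8. q=(10,10) nearest=4 d=6 new=(10,10) → blocked by [8,15]×[10,12], reject
9. q=(13,10) nearest=1 d=9 new=(13,7) → blocked by [10,15]×[3,6], reject
10. q=(16,24) nearest=4 d=15 new=(10,15) → blocked by [8,14]×[12,16], reject
11. q=(24,19) nearest=1 d=18 new=(14,7) → blocked by [10,15]×[3,6], reject
12. q=(25,16) nearest=3 d=15 new=(17,7) → blocked by [10,15]×[3,6], reject
13. q=(0,7) nearest=2 d=2 new=(0,7) → add node 5 parent=2 cost=8
14. q=(23,8) nearest=3 d=12 new=(17,7) → blocked by [10,15]×[3,6], reject
15. q=(4,16) nearest=4 d=7 new=(4,15) → add node 6 parent=4 cost=14

Parent of node 6: 4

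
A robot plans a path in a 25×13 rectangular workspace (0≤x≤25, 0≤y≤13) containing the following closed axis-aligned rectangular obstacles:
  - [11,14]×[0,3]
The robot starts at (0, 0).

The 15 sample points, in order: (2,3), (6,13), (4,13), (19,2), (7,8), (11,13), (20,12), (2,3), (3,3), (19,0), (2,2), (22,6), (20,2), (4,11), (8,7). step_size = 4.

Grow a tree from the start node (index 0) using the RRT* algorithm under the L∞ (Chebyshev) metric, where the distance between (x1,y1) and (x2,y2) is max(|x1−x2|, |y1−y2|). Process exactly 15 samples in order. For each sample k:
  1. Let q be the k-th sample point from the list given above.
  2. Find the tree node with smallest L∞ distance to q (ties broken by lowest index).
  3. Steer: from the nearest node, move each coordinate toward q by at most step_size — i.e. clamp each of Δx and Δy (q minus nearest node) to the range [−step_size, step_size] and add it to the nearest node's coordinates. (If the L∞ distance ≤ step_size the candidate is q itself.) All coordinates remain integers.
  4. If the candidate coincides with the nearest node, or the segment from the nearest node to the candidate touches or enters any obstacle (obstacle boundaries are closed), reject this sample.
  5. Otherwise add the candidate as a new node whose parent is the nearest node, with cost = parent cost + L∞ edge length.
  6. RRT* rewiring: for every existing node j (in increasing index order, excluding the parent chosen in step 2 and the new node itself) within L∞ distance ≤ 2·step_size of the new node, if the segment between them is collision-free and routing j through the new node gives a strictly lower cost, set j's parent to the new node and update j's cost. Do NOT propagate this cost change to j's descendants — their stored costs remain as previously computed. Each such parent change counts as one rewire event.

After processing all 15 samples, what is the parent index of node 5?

Parent of node 5: 2

1. q=(2,3) nearest=0 d=3 new=(2,3) → add node 1 parent=0 cost=3
2. q=(6,13) nearest=1 d=10 new=(6,7) → add node 2 parent=1 cost=7
3. q=(4,13) nearest=2 d=6 new=(4,11) → add node 3 parent=2 cost=11
4. q=(19,2) nearest=2 d=13 new=(10,3) → add node 4 parent=2 cost=11
5. q=(7,8) nearest=2 d=1 new=(7,8) → add node 5 parent=2 cost=8
6. q=(11,13) nearest=5 d=5 new=(11,12) → add node 6 parent=5 cost=12
7. q=(20,12) nearest=6 d=9 new=(15,12) → add node 7 parent=6 cost=16
8. q=(2,3) nearest=1 d=0 → coincident, reject
9. q=(3,3) nearest=1 d=1 new=(3,3) → add node 8 parent=1 cost=4
10. q=(19,0) nearest=4 d=9 new=(14,0) → blocked by [11,14]×[0,3], reject
11. q=(2,2) nearest=1 d=1 new=(2,2) → add node 9 parent=1 cost=4
12. q=(22,6) nearest=7 d=7 new=(19,8) → add node 10 parent=7 cost=20
13. q=(20,2) nearest=10 d=6 new=(20,4) → add node 11 parent=10 cost=24
14. q=(4,11) nearest=3 d=0 → coincident, reject
15. q=(8,7) nearest=5 d=1 new=(8,7) → add node 12 parent=5 cost=9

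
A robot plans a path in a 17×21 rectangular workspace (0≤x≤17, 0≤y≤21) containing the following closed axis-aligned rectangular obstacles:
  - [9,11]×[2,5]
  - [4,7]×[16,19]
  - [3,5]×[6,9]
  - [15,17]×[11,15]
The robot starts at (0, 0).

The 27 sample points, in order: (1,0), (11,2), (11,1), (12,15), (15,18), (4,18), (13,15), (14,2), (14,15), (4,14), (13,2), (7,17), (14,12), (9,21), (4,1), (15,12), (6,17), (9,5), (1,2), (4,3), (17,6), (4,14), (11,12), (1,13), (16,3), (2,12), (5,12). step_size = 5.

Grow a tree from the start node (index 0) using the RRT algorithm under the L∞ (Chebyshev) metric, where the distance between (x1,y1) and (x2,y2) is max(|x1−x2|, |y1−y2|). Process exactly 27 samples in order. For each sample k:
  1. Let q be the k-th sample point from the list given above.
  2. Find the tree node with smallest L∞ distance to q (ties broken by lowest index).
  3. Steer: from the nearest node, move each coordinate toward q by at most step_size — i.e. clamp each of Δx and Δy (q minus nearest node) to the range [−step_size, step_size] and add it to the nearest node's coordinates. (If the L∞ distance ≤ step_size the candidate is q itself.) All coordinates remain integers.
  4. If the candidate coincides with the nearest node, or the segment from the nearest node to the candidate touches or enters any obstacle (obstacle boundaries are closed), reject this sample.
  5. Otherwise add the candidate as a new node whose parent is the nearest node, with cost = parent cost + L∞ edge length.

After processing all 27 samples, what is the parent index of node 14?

Parent of node 14: 7

1. q=(1,0) nearest=0 d=1 new=(1,0) → add node 1 parent=0 cost=1
2. q=(11,2) nearest=1 d=10 new=(6,2) → add node 2 parent=1 cost=6
3. q=(11,1) nearest=2 d=5 new=(11,1) → add node 3 parent=2 cost=11
4. q=(12,15) nearest=2 d=13 new=(11,7) → blocked by [9,11]×[2,5], reject
5. q=(15,18) nearest=2 d=16 new=(11,7) → blocked by [9,11]×[2,5], reject
6. q=(4,18) nearest=2 d=16 new=(4,7) → blocked by [3,5]×[6,9], reject
7. q=(13,15) nearest=2 d=13 new=(11,7) → blocked by [9,11]×[2,5], reject
8. q=(14,2) nearest=3 d=3 new=(14,2) → add node 4 parent=3 cost=14
9. q=(14,15) nearest=2 d=13 new=(11,7) → blocked by [9,11]×[2,5], reject
10. q=(4,14) nearest=2 d=12 new=(4,7) → blocked by [3,5]×[6,9], reject
11. q=(13,2) nearest=4 d=1 new=(13,2) → add node 5 parent=4 cost=15
12. q=(7,17) nearest=2 d=15 new=(7,7) → add node 6 parent=2 cost=11
13. q=(14,12) nearest=6 d=7 new=(12,12) → add node 7 parent=6 cost=16
14. q=(9,21) nearest=7 d=9 new=(9,17) → add node 8 parent=7 cost=21
15. q=(4,1) nearest=2 d=2 new=(4,1) → add node 9 parent=2 cost=8
16. q=(15,12) nearest=7 d=3 new=(15,12) → blocked by [15,17]×[11,15], reject
17. q=(6,17) nearest=8 d=3 new=(6,17) → blocked by [4,7]×[16,19], reject
18. q=(9,5) nearest=6 d=2 new=(9,5) → blocked by [9,11]×[2,5], reject
19. q=(1,2) nearest=0 d=2 new=(1,2) → add node 10 parent=0 cost=2
20. q=(4,3) nearest=2 d=2 new=(4,3) → add node 11 parent=2 cost=8
21. q=(17,6) nearest=4 d=4 new=(17,6) → add node 12 parent=4 cost=18
22. q=(4,14) nearest=8 d=5 new=(4,14) → add node 13 parent=8 cost=26
23. q=(11,12) nearest=7 d=1 new=(11,12) → add node 14 parent=7 cost=17
24. q=(1,13) nearest=13 d=3 new=(1,13) → add node 15 parent=13 cost=29
25. q=(16,3) nearest=4 d=2 new=(16,3) → add node 16 parent=4 cost=16
26. q=(2,12) nearest=15 d=1 new=(2,12) → add node 17 parent=15 cost=30
27. q=(5,12) nearest=13 d=2 new=(5,12) → add node 18 parent=13 cost=28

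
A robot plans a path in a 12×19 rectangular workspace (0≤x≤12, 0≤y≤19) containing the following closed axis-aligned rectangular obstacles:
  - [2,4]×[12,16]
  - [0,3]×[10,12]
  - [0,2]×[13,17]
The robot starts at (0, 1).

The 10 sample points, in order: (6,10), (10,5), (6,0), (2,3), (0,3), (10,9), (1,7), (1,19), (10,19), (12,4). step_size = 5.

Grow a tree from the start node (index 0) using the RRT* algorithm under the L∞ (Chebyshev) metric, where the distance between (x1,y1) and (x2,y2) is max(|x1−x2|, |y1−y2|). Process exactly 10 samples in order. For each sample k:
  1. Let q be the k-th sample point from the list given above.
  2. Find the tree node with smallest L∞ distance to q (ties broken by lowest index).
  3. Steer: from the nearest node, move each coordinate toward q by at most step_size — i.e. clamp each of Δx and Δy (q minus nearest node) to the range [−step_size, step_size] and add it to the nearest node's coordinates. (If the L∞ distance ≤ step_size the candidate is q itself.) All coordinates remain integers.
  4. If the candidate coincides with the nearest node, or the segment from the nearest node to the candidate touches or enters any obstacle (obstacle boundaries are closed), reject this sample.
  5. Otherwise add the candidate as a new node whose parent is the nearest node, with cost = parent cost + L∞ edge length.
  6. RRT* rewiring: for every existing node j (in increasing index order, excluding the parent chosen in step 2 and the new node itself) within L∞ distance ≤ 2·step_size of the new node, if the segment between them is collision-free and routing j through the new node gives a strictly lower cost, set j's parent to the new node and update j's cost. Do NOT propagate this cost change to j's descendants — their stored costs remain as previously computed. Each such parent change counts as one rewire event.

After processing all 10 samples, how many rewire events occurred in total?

Rewire events: 1

1. q=(6,10) nearest=0 d=9 new=(5,6) → add node 1 parent=0 cost=5
2. q=(10,5) nearest=1 d=5 new=(10,5) → add node 2 parent=1 cost=10
3. q=(6,0) nearest=2 d=5 new=(6,0) → add node 3 parent=2 cost=15
4. q=(2,3) nearest=0 d=2 new=(2,3) → add node 4 parent=0 cost=2; rewire 3→4 (6<15)
5. q=(0,3) nearest=0 d=2 new=(0,3) → add node 5 parent=0 cost=2
6. q=(10,9) nearest=2 d=4 new=(10,9) → add node 6 parent=2 cost=14
7. q=(1,7) nearest=1 d=4 new=(1,7) → add node 7 parent=1 cost=9
8. q=(1,19) nearest=6 d=10 new=(5,14) → add node 8 parent=6 cost=19
9. q=(10,19) nearest=8 d=5 new=(10,19) → add node 9 parent=8 cost=24
10. q=(12,4) nearest=2 d=2 new=(12,4) → add node 10 parent=2 cost=12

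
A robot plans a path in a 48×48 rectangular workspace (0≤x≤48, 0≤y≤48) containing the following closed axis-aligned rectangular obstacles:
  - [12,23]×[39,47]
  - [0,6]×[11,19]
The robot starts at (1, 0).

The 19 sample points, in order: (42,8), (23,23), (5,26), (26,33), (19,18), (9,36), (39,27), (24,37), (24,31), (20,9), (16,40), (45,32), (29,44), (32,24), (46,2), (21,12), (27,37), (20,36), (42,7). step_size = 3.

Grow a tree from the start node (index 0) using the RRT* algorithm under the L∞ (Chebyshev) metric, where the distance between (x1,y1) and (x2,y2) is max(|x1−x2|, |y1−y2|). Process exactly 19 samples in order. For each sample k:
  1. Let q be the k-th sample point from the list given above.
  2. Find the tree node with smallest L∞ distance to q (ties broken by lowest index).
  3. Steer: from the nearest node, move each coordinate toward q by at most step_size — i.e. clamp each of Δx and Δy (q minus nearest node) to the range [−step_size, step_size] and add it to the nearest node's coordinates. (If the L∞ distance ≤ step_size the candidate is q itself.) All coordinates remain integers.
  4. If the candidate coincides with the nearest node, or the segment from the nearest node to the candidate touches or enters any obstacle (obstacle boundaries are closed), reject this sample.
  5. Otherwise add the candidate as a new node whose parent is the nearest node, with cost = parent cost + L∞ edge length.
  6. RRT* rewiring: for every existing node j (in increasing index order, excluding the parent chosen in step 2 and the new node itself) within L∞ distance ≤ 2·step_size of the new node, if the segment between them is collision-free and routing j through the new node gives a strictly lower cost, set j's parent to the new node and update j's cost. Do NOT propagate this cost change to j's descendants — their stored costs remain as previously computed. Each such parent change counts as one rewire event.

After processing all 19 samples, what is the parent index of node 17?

Parent of node 17: 13

1. q=(42,8) nearest=0 d=41 new=(4,3) → add node 1 parent=0 cost=3
2. q=(23,23) nearest=1 d=20 new=(7,6) → add node 2 parent=1 cost=6
3. q=(5,26) nearest=2 d=20 new=(5,9) → add node 3 parent=2 cost=9
4. q=(26,33) nearest=3 d=24 new=(8,12) → add node 4 parent=3 cost=12
5. q=(19,18) nearest=4 d=11 new=(11,15) → add node 5 parent=4 cost=15
6. q=(9,36) nearest=5 d=21 new=(9,18) → add node 6 parent=5 cost=18
7. q=(39,27) nearest=5 d=28 new=(14,18) → add node 7 parent=5 cost=18
8. q=(24,37) nearest=6 d=19 new=(12,21) → add node 8 parent=6 cost=21
9. q=(24,31) nearest=8 d=12 new=(15,24) → add node 9 parent=8 cost=24
10. q=(20,9) nearest=5 d=9 new=(14,12) → add node 10 parent=5 cost=18
11. q=(16,40) nearest=9 d=16 new=(16,27) → add node 11 parent=9 cost=27
12. q=(45,32) nearest=11 d=29 new=(19,30) → add node 12 parent=11 cost=30
13. q=(29,44) nearest=12 d=14 new=(22,33) → add node 13 parent=12 cost=33
14. q=(32,24) nearest=13 d=10 new=(25,30) → add node 14 parent=13 cost=36
15. q=(46,2) nearest=12 d=28 new=(22,27) → add node 15 parent=12 cost=33
16. q=(21,12) nearest=7 d=7 new=(17,15) → add node 16 parent=7 cost=21
17. q=(27,37) nearest=13 d=5 new=(25,36) → add node 17 parent=13 cost=36
18. q=(20,36) nearest=13 d=3 new=(20,36) → add node 18 parent=13 cost=36
19. q=(42,7) nearest=15 d=20 new=(25,24) → add node 19 parent=15 cost=36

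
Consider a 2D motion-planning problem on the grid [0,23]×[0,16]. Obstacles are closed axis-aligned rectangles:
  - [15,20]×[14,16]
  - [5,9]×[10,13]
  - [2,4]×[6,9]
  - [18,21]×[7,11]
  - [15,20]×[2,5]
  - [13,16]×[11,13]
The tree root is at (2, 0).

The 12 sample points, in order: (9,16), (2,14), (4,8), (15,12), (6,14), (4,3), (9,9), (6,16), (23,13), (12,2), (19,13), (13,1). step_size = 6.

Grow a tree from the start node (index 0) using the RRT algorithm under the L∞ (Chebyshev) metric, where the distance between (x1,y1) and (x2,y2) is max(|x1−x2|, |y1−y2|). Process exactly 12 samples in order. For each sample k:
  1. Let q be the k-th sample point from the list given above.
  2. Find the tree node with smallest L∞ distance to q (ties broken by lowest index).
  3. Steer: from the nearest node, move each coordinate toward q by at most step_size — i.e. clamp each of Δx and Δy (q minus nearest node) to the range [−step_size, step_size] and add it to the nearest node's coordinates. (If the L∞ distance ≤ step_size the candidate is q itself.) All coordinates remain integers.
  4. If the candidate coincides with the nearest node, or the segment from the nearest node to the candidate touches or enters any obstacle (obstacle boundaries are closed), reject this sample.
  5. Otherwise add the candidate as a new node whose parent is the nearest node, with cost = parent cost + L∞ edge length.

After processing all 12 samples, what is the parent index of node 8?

1. q=(9,16) nearest=0 d=16 new=(8,6) → add node 1 parent=0 cost=6
2. q=(2,14) nearest=1 d=8 new=(2,12) → add node 2 parent=1 cost=12
3. q=(4,8) nearest=1 d=4 new=(4,8) → blocked by [2,4]×[6,9], reject
4. q=(15,12) nearest=1 d=7 new=(14,12) → blocked by [13,16]×[11,13], reject
5. q=(6,14) nearest=2 d=4 new=(6,14) → add node 3 parent=2 cost=16
6. q=(4,3) nearest=0 d=3 new=(4,3) → add node 4 parent=0 cost=3
7. q=(9,9) nearest=1 d=3 new=(9,9) → add node 5 parent=1 cost=9
8. q=(6,16) nearest=3 d=2 new=(6,16) → add node 6 parent=3 cost=18
9. q=(23,13) nearest=5 d=14 new=(15,13) → blocked by [13,16]×[11,13], reject
10. q=(12,2) nearest=1 d=4 new=(12,2) → add node 7 parent=1 cost=10
11. q=(19,13) nearest=5 d=10 new=(15,13) → blocked by [13,16]×[11,13], reject
12. q=(13,1) nearest=7 d=1 new=(13,1) → add node 8 parent=7 cost=11

Parent of node 8: 7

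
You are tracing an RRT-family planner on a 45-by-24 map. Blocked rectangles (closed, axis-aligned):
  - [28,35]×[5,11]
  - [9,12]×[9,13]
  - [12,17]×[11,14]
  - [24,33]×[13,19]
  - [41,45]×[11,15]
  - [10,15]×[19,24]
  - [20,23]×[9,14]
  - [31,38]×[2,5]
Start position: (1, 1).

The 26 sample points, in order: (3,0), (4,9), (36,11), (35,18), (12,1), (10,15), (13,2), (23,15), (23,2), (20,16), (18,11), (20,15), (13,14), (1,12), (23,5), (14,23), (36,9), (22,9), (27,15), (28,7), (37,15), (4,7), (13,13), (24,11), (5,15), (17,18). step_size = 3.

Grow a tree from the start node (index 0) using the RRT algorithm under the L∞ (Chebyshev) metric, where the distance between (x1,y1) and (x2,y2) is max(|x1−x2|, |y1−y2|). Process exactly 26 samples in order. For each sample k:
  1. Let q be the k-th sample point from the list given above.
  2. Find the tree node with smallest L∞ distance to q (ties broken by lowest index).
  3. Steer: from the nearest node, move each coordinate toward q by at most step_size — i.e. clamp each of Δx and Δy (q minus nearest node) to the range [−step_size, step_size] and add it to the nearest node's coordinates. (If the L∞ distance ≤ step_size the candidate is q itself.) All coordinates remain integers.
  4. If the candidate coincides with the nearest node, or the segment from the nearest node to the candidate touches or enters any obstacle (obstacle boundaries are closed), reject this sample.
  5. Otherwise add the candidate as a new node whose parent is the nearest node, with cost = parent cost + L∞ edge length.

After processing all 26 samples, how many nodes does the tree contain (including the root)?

Node count: 13

1. q=(3,0) nearest=0 d=2 new=(3,0) → add node 1 parent=0 cost=2
2. q=(4,9) nearest=0 d=8 new=(4,4) → add node 2 parent=0 cost=3
3. q=(36,11) nearest=2 d=32 new=(7,7) → add node 3 parent=2 cost=6
4. q=(35,18) nearest=3 d=28 new=(10,10) → blocked by [9,12]×[9,13], reject
5. q=(12,1) nearest=3 d=6 new=(10,4) → add node 4 parent=3 cost=9
6. q=(10,15) nearest=3 d=8 new=(10,10) → blocked by [9,12]×[9,13], reject
7. q=(13,2) nearest=4 d=3 new=(13,2) → add node 5 parent=4 cost=12
8. q=(23,15) nearest=4 d=13 new=(13,7) → add node 6 parent=4 cost=12
9. q=(23,2) nearest=5 d=10 new=(16,2) → add node 7 parent=5 cost=15
10. q=(20,16) nearest=6 d=9 new=(16,10) → add node 8 parent=6 cost=15
11. q=(18,11) nearest=8 d=2 new=(18,11) → add node 9 parent=8 cost=17
12. q=(20,15) nearest=9 d=4 new=(20,14) → blocked by [20,23]×[9,14], reject
13. q=(13,14) nearest=8 d=4 new=(13,13) → blocked by [12,17]×[11,14], reject
14. q=(1,12) nearest=3 d=6 new=(4,10) → add node 10 parent=3 cost=9
15. q=(23,5) nearest=9 d=6 new=(21,8) → blocked by [20,23]×[9,14], reject
16. q=(14,23) nearest=9 d=12 new=(15,14) → blocked by [12,17]×[11,14], reject
17. q=(36,9) nearest=9 d=18 new=(21,9) → blocked by [20,23]×[9,14], reject
18. q=(22,9) nearest=9 d=4 new=(21,9) → blocked by [20,23]×[9,14], reject
19. q=(27,15) nearest=9 d=9 new=(21,14) → blocked by [20,23]×[9,14], reject
20. q=(28,7) nearest=9 d=10 new=(21,8) → blocked by [20,23]×[9,14], reject
21. q=(37,15) nearest=9 d=19 new=(21,14) → blocked by [20,23]×[9,14], reject
22. q=(4,7) nearest=2 d=3 new=(4,7) → add node 11 parent=2 cost=6
23. q=(13,13) nearest=8 d=3 new=(13,13) → blocked by [12,17]×[11,14], reject
24. q=(24,11) nearest=9 d=6 new=(21,11) → blocked by [20,23]×[9,14], reject
25. q=(5,15) nearest=10 d=5 new=(5,13) → add node 12 parent=10 cost=12
26. q=(17,18) nearest=9 d=7 new=(17,14) → blocked by [12,17]×[11,14], reject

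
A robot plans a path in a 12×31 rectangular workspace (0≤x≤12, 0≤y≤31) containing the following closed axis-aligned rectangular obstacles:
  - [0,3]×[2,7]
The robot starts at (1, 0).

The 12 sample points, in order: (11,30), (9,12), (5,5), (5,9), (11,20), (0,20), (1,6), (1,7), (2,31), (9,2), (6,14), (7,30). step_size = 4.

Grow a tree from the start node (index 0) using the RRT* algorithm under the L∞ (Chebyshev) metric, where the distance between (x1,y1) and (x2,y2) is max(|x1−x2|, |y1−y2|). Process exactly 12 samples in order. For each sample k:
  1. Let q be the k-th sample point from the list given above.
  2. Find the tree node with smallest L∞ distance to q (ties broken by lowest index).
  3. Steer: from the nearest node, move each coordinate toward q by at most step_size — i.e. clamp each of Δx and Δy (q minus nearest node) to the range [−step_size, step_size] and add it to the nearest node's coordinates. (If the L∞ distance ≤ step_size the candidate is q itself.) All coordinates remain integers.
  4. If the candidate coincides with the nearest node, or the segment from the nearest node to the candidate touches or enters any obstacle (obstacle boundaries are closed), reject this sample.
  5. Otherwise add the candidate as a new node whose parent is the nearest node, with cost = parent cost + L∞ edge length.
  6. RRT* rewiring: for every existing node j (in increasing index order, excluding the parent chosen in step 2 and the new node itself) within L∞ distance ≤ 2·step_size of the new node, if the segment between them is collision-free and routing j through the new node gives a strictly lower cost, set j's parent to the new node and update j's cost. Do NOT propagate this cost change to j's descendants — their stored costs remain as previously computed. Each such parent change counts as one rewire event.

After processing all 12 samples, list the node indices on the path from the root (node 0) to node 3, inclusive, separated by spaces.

Path: 0 1 2 3

1. q=(11,30) nearest=0 d=30 new=(5,4) → blocked by [0,3]×[2,7], reject
2. q=(9,12) nearest=0 d=12 new=(5,4) → blocked by [0,3]×[2,7], reject
3. q=(5,5) nearest=0 d=5 new=(5,4) → blocked by [0,3]×[2,7], reject
4. q=(5,9) nearest=0 d=9 new=(5,4) → blocked by [0,3]×[2,7], reject
5. q=(11,20) nearest=0 d=20 new=(5,4) → blocked by [0,3]×[2,7], reject
6. q=(0,20) nearest=0 d=20 new=(0,4) → blocked by [0,3]×[2,7], reject
7. q=(1,6) nearest=0 d=6 new=(1,4) → blocked by [0,3]×[2,7], reject
8. q=(1,7) nearest=0 d=7 new=(1,4) → blocked by [0,3]×[2,7], reject
9. q=(2,31) nearest=0 d=31 new=(2,4) → blocked by [0,3]×[2,7], reject
10. q=(9,2) nearest=0 d=8 new=(5,2) → add node 1 parent=0 cost=4
11. q=(6,14) nearest=1 d=12 new=(6,6) → add node 2 parent=1 cost=8
12. q=(7,30) nearest=2 d=24 new=(7,10) → add node 3 parent=2 cost=12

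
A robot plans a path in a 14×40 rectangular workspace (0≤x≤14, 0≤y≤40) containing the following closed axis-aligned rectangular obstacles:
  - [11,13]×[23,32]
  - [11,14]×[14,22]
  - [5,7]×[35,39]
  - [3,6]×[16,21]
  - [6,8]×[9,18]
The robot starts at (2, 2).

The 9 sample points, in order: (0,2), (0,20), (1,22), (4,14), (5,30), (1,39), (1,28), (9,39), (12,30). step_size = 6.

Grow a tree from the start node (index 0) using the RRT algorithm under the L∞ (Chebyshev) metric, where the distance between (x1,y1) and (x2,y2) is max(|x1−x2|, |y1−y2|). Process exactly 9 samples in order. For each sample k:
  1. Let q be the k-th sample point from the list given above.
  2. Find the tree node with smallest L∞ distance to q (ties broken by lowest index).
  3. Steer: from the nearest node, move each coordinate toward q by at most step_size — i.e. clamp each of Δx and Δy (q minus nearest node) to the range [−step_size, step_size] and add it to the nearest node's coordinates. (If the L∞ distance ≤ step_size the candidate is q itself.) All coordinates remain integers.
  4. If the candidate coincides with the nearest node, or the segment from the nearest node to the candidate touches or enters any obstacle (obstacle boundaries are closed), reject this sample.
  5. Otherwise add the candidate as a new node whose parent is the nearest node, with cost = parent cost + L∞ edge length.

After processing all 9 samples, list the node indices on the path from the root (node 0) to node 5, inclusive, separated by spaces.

Path: 0 2 3 5

1. q=(0,2) nearest=0 d=2 new=(0,2) → add node 1 parent=0 cost=2
2. q=(0,20) nearest=0 d=18 new=(0,8) → add node 2 parent=0 cost=6
3. q=(1,22) nearest=2 d=14 new=(1,14) → add node 3 parent=2 cost=12
4. q=(4,14) nearest=3 d=3 new=(4,14) → add node 4 parent=3 cost=15
5. q=(5,30) nearest=3 d=16 new=(5,20) → blocked by [3,6]×[16,21], reject
6. q=(1,39) nearest=3 d=25 new=(1,20) → add node 5 parent=3 cost=18
7. q=(1,28) nearest=5 d=8 new=(1,26) → add node 6 parent=5 cost=24
8. q=(9,39) nearest=6 d=13 new=(7,32) → add node 7 parent=6 cost=30
9. q=(12,30) nearest=7 d=5 new=(12,30) → blocked by [11,13]×[23,32], reject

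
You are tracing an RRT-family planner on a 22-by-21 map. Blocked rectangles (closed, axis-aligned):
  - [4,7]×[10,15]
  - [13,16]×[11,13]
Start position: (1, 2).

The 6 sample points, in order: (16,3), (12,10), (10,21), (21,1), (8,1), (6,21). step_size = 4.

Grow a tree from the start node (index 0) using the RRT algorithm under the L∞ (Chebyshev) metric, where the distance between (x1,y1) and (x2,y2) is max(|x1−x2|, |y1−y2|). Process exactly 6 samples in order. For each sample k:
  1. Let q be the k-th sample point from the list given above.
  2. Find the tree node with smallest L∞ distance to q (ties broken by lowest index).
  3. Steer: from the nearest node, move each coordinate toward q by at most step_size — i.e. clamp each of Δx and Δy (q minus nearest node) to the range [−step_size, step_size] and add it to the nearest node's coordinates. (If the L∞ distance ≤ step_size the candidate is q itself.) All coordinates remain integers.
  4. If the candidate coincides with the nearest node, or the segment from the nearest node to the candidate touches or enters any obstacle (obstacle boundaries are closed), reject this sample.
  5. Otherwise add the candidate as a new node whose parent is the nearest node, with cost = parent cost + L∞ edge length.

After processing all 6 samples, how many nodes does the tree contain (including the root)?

1. q=(16,3) nearest=0 d=15 new=(5,3) → add node 1 parent=0 cost=4
2. q=(12,10) nearest=1 d=7 new=(9,7) → add node 2 parent=1 cost=8
3. q=(10,21) nearest=2 d=14 new=(10,11) → add node 3 parent=2 cost=12
4. q=(21,1) nearest=3 d=11 new=(14,7) → add node 4 parent=3 cost=16
5. q=(8,1) nearest=1 d=3 new=(8,1) → add node 5 parent=1 cost=7
6. q=(6,21) nearest=3 d=10 new=(6,15) → blocked by [4,7]×[10,15], reject

Node count: 6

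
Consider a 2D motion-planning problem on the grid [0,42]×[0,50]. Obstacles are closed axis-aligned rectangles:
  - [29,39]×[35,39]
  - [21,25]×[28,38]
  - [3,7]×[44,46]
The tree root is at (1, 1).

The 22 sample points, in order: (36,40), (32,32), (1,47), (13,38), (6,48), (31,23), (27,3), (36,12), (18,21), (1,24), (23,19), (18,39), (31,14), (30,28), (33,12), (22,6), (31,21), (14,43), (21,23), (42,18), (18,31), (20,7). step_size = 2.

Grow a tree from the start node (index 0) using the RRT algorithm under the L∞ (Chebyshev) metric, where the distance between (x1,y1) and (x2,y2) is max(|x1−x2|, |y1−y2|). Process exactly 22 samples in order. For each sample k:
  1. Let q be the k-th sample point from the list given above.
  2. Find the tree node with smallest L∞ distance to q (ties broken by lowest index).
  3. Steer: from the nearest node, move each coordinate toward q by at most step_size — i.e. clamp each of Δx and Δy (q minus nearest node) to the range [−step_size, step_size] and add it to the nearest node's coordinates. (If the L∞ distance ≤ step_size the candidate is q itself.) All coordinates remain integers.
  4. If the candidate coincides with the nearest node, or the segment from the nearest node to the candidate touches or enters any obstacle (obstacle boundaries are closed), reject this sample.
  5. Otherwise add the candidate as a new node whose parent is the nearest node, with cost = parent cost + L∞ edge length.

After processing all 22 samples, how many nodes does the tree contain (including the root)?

1. q=(36,40) nearest=0 d=39 new=(3,3) → add node 1 parent=0 cost=2
2. q=(32,32) nearest=1 d=29 new=(5,5) → add node 2 parent=1 cost=4
3. q=(1,47) nearest=2 d=42 new=(3,7) → add node 3 parent=2 cost=6
4. q=(13,38) nearest=3 d=31 new=(5,9) → add node 4 parent=3 cost=8
5. q=(6,48) nearest=4 d=39 new=(6,11) → add node 5 parent=4 cost=10
6. q=(31,23) nearest=5 d=25 new=(8,13) → add node 6 parent=5 cost=12
7. q=(27,3) nearest=6 d=19 new=(10,11) → add node 7 parent=6 cost=14
8. q=(36,12) nearest=7 d=26 new=(12,12) → add node 8 parent=7 cost=16
9. q=(18,21) nearest=8 d=9 new=(14,14) → add node 9 parent=8 cost=18
10. q=(1,24) nearest=6 d=11 new=(6,15) → add node 10 parent=6 cost=14
11. q=(23,19) nearest=9 d=9 new=(16,16) → add node 11 parent=9 cost=20
12. q=(18,39) nearest=11 d=23 new=(18,18) → add node 12 parent=11 cost=22
13. q=(31,14) nearest=12 d=13 new=(20,16) → add node 13 parent=12 cost=24
14. q=(30,28) nearest=12 d=12 new=(20,20) → add node 14 parent=12 cost=24
15. q=(33,12) nearest=13 d=13 new=(22,14) → add node 15 parent=13 cost=26
16. q=(22,6) nearest=9 d=8 new=(16,12) → add node 16 parent=9 cost=20
17. q=(31,21) nearest=15 d=9 new=(24,16) → add node 17 parent=15 cost=28
18. q=(14,43) nearest=14 d=23 new=(18,22) → add node 18 parent=14 cost=26
19. q=(21,23) nearest=14 d=3 new=(21,22) → add node 19 parent=14 cost=26
20. q=(42,18) nearest=17 d=18 new=(26,18) → add node 20 parent=17 cost=30
21. q=(18,31) nearest=18 d=9 new=(18,24) → add node 21 parent=18 cost=28
22. q=(20,7) nearest=16 d=5 new=(18,10) → add node 22 parent=16 cost=22

Node count: 23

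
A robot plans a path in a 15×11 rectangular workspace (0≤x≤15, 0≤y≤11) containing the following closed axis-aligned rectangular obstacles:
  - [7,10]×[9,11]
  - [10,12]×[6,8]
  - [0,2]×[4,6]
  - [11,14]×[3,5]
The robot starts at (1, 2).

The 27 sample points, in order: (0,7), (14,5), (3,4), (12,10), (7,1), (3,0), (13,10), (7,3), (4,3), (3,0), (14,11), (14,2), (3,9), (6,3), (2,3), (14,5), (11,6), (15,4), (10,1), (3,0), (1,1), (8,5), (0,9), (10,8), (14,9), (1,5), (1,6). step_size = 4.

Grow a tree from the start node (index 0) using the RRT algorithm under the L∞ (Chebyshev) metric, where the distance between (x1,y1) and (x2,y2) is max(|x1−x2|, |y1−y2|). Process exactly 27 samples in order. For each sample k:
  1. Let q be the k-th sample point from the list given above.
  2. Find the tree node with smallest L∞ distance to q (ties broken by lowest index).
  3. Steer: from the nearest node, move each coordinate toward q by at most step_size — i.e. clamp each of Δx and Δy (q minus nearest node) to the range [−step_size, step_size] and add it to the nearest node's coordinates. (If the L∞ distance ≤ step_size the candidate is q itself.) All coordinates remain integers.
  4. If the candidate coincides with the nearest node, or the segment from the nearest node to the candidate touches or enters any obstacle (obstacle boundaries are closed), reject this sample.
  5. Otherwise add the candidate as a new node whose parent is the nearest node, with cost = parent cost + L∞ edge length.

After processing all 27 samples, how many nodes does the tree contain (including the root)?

Node count: 15

1. q=(0,7) nearest=0 d=5 new=(0,6) → blocked by [0,2]×[4,6], reject
2. q=(14,5) nearest=0 d=13 new=(5,5) → add node 1 parent=0 cost=4
3. q=(3,4) nearest=0 d=2 new=(3,4) → add node 2 parent=0 cost=2
4. q=(12,10) nearest=1 d=7 new=(9,9) → blocked by [7,10]×[9,11], reject
5. q=(7,1) nearest=1 d=4 new=(7,1) → add node 3 parent=1 cost=8
6. q=(3,0) nearest=0 d=2 new=(3,0) → add node 4 parent=0 cost=2
7. q=(13,10) nearest=1 d=8 new=(9,9) → blocked by [7,10]×[9,11], reject
8. q=(7,3) nearest=1 d=2 new=(7,3) → add node 5 parent=1 cost=6
9. q=(4,3) nearest=2 d=1 new=(4,3) → add node 6 parent=2 cost=3
10. q=(3,0) nearest=4 d=0 → coincident, reject
11. q=(14,11) nearest=5 d=8 new=(11,7) → blocked by [10,12]×[6,8], reject
12. q=(14,2) nearest=3 d=7 new=(11,2) → add node 7 parent=3 cost=12
13. q=(3,9) nearest=1 d=4 new=(3,9) → add node 8 parent=1 cost=8
14. q=(6,3) nearest=5 d=1 new=(6,3) → add node 9 parent=5 cost=7
15. q=(2,3) nearest=0 d=1 new=(2,3) → add node 10 parent=0 cost=1
16. q=(14,5) nearest=7 d=3 new=(14,5) → blocked by [11,14]×[3,5], reject
17. q=(11,6) nearest=5 d=4 new=(11,6) → blocked by [10,12]×[6,8], reject
18. q=(15,4) nearest=7 d=4 new=(15,4) → blocked by [11,14]×[3,5], reject
19. q=(10,1) nearest=7 d=1 new=(10,1) → add node 11 parent=7 cost=13
20. q=(3,0) nearest=4 d=0 → coincident, reject
21. q=(1,1) nearest=0 d=1 new=(1,1) → add node 12 parent=0 cost=1
22. q=(8,5) nearest=5 d=2 new=(8,5) → add node 13 parent=5 cost=8
23. q=(0,9) nearest=8 d=3 new=(0,9) → add node 14 parent=8 cost=11
24. q=(10,8) nearest=13 d=3 new=(10,8) → blocked by [10,12]×[6,8], reject
25. q=(14,9) nearest=13 d=6 new=(12,9) → blocked by [10,12]×[6,8], reject
26. q=(1,5) nearest=2 d=2 new=(1,5) → blocked by [0,2]×[4,6], reject
27. q=(1,6) nearest=2 d=2 new=(1,6) → blocked by [0,2]×[4,6], reject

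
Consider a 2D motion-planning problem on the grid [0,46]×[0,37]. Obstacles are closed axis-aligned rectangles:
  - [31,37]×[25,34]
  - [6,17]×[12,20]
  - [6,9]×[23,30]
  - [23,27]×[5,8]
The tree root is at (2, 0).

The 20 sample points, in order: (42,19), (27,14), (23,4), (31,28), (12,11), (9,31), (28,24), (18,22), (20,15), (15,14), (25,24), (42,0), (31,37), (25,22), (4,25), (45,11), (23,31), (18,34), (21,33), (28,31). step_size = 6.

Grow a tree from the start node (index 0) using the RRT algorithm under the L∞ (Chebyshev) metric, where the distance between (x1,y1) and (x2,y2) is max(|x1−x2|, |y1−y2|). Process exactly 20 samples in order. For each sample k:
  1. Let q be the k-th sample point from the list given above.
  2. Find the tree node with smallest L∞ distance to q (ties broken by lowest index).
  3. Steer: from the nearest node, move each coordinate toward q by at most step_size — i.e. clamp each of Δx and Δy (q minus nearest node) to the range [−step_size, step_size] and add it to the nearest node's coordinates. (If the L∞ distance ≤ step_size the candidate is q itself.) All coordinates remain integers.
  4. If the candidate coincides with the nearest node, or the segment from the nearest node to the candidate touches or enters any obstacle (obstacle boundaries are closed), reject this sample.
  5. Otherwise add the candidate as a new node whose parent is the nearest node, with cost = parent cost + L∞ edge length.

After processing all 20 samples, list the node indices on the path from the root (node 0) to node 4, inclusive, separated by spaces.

Path: 0 1 2 4

1. q=(42,19) nearest=0 d=40 new=(8,6) → add node 1 parent=0 cost=6
2. q=(27,14) nearest=1 d=19 new=(14,12) → blocked by [6,17]×[12,20], reject
3. q=(23,4) nearest=1 d=15 new=(14,4) → add node 2 parent=1 cost=12
4. q=(31,28) nearest=1 d=23 new=(14,12) → blocked by [6,17]×[12,20], reject
5. q=(12,11) nearest=1 d=5 new=(12,11) → add node 3 parent=1 cost=11
6. q=(9,31) nearest=3 d=20 new=(9,17) → blocked by [6,17]×[12,20], reject
7. q=(28,24) nearest=3 d=16 new=(18,17) → blocked by [6,17]×[12,20], reject
8. q=(18,22) nearest=3 d=11 new=(18,17) → blocked by [6,17]×[12,20], reject
9. q=(20,15) nearest=3 d=8 new=(18,15) → blocked by [6,17]×[12,20], reject
10. q=(15,14) nearest=3 d=3 new=(15,14) → blocked by [6,17]×[12,20], reject
11. q=(25,24) nearest=3 d=13 new=(18,17) → blocked by [6,17]×[12,20], reject
12. q=(42,0) nearest=2 d=28 new=(20,0) → add node 4 parent=2 cost=18
13. q=(31,37) nearest=3 d=26 new=(18,17) → blocked by [6,17]×[12,20], reject
14. q=(25,22) nearest=3 d=13 new=(18,17) → blocked by [6,17]×[12,20], reject
15. q=(4,25) nearest=3 d=14 new=(6,17) → blocked by [6,17]×[12,20], reject
16. q=(45,11) nearest=4 d=25 new=(26,6) → blocked by [23,27]×[5,8], reject
17. q=(23,31) nearest=3 d=20 new=(18,17) → blocked by [6,17]×[12,20], reject
18. q=(18,34) nearest=3 d=23 new=(18,17) → blocked by [6,17]×[12,20], reject
19. q=(21,33) nearest=3 d=22 new=(18,17) → blocked by [6,17]×[12,20], reject
20. q=(28,31) nearest=3 d=20 new=(18,17) → blocked by [6,17]×[12,20], reject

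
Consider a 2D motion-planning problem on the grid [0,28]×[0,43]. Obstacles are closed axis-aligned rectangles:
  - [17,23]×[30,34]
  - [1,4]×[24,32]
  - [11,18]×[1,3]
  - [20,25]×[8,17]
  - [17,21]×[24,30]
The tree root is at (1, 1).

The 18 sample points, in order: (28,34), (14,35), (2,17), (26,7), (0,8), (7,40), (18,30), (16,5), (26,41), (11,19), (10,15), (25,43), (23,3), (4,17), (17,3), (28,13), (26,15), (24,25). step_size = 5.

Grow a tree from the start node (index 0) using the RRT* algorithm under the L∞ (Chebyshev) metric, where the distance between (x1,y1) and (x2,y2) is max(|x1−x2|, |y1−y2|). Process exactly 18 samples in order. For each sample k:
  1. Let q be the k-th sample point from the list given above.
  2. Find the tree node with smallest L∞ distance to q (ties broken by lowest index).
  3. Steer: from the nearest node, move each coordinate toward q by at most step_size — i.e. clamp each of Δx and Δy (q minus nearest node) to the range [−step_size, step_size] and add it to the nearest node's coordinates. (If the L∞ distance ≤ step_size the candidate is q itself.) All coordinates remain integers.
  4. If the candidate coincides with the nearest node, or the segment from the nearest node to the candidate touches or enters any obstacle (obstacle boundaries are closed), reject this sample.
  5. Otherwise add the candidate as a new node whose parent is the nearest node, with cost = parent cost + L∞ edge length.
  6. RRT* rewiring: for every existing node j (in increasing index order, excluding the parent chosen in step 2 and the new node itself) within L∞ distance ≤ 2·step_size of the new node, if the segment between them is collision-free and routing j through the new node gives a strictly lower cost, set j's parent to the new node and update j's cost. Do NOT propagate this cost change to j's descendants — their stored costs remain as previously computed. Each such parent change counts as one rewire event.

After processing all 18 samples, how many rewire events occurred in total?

Rewire events: 1

1. q=(28,34) nearest=0 d=33 new=(6,6) → add node 1 parent=0 cost=5
2. q=(14,35) nearest=1 d=29 new=(11,11) → add node 2 parent=1 cost=10
3. q=(2,17) nearest=2 d=9 new=(6,16) → add node 3 parent=2 cost=15
4. q=(26,7) nearest=2 d=15 new=(16,7) → add node 4 parent=2 cost=15
5. q=(0,8) nearest=1 d=6 new=(1,8) → add node 5 parent=1 cost=10
6. q=(7,40) nearest=3 d=24 new=(7,21) → add node 6 parent=3 cost=20
7. q=(18,30) nearest=6 d=11 new=(12,26) → add node 7 parent=6 cost=25
8. q=(16,5) nearest=4 d=2 new=(16,5) → add node 8 parent=4 cost=17
9. q=(26,41) nearest=7 d=15 new=(17,31) → blocked by [17,23]×[30,34], reject
10. q=(11,19) nearest=6 d=4 new=(11,19) → add node 9 parent=6 cost=24
11. q=(10,15) nearest=2 d=4 new=(10,15) → add node 10 parent=2 cost=14; rewire 9→10 (18<24)
12. q=(25,43) nearest=7 d=17 new=(17,31) → blocked by [17,23]×[30,34], reject
13. q=(23,3) nearest=4 d=7 new=(21,3) → add node 11 parent=4 cost=20
14. q=(4,17) nearest=3 d=2 new=(4,17) → add node 12 parent=3 cost=17
15. q=(17,3) nearest=8 d=2 new=(17,3) → blocked by [11,18]×[1,3], reject
16. q=(28,13) nearest=11 d=10 new=(26,8) → add node 13 parent=11 cost=25
17. q=(26,15) nearest=13 d=7 new=(26,13) → add node 14 parent=13 cost=30
18. q=(24,25) nearest=7 d=12 new=(17,25) → blocked by [17,21]×[24,30], reject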